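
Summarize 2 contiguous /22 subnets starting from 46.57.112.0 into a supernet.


Original prefix: /22
Number of subnets: 2 = 2^1
New prefix = 22 - 1 = 21
Supernet: 46.57.112.0/21


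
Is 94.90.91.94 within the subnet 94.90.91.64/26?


Subnet network: 94.90.91.64
Test IP AND mask: 94.90.91.64
Yes, 94.90.91.94 is in 94.90.91.64/26


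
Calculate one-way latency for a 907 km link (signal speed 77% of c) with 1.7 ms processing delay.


Speed = 0.77 * 3e5 km/s = 231000 km/s
Propagation delay = 907 / 231000 = 0.0039 s = 3.9264 ms
Processing delay = 1.7 ms
Total one-way latency = 5.6264 ms


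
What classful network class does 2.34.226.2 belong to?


First octet: 2
Binary: 00000010
0xxxxxxx -> Class A (1-126)
Class A, default mask 255.0.0.0 (/8)


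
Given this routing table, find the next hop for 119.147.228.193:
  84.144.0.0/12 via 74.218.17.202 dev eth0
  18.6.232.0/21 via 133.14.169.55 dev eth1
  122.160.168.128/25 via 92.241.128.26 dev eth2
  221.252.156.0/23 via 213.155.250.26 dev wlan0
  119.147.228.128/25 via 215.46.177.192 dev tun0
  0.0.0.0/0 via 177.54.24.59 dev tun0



Longest prefix match for 119.147.228.193:
  /12 84.144.0.0: no
  /21 18.6.232.0: no
  /25 122.160.168.128: no
  /23 221.252.156.0: no
  /25 119.147.228.128: MATCH
  /0 0.0.0.0: MATCH
Selected: next-hop 215.46.177.192 via tun0 (matched /25)


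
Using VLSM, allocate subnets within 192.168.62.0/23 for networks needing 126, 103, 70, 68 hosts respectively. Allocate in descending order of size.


126 hosts -> /25 (126 usable): 192.168.62.0/25
103 hosts -> /25 (126 usable): 192.168.62.128/25
70 hosts -> /25 (126 usable): 192.168.63.0/25
68 hosts -> /25 (126 usable): 192.168.63.128/25
Allocation: 192.168.62.0/25 (126 hosts, 126 usable); 192.168.62.128/25 (103 hosts, 126 usable); 192.168.63.0/25 (70 hosts, 126 usable); 192.168.63.128/25 (68 hosts, 126 usable)


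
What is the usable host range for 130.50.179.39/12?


Network: 130.48.0.0
Broadcast: 130.63.255.255
First usable = network + 1
Last usable = broadcast - 1
Range: 130.48.0.1 to 130.63.255.254


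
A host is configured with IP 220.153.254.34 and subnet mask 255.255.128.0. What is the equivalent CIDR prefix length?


Binary: 11111111.11111111.10000000.00000000
Count leading 1s
Prefix: /17


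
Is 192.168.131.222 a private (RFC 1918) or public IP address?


RFC 1918 private ranges:
  10.0.0.0/8 (10.0.0.0 - 10.255.255.255)
  172.16.0.0/12 (172.16.0.0 - 172.31.255.255)
  192.168.0.0/16 (192.168.0.0 - 192.168.255.255)
Private (in 192.168.0.0/16)


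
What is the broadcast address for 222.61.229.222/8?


Network: 222.0.0.0/8
Host bits = 24
Set all host bits to 1:
Broadcast: 222.255.255.255


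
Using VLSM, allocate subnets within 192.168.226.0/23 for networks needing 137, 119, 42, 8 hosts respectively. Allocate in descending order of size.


137 hosts -> /24 (254 usable): 192.168.226.0/24
119 hosts -> /25 (126 usable): 192.168.227.0/25
42 hosts -> /26 (62 usable): 192.168.227.128/26
8 hosts -> /28 (14 usable): 192.168.227.192/28
Allocation: 192.168.226.0/24 (137 hosts, 254 usable); 192.168.227.0/25 (119 hosts, 126 usable); 192.168.227.128/26 (42 hosts, 62 usable); 192.168.227.192/28 (8 hosts, 14 usable)


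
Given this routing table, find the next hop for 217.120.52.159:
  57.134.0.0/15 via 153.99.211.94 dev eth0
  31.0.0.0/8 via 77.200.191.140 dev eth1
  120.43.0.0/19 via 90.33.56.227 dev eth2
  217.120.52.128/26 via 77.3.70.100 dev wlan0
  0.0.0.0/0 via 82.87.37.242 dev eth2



Longest prefix match for 217.120.52.159:
  /15 57.134.0.0: no
  /8 31.0.0.0: no
  /19 120.43.0.0: no
  /26 217.120.52.128: MATCH
  /0 0.0.0.0: MATCH
Selected: next-hop 77.3.70.100 via wlan0 (matched /26)


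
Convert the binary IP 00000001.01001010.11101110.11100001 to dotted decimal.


00000001 = 1
01001010 = 74
11101110 = 238
11100001 = 225
IP: 1.74.238.225


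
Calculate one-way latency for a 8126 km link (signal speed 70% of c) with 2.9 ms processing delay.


Speed = 0.7 * 3e5 km/s = 210000 km/s
Propagation delay = 8126 / 210000 = 0.0387 s = 38.6952 ms
Processing delay = 2.9 ms
Total one-way latency = 41.5952 ms


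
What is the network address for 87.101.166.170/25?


IP:   01010111.01100101.10100110.10101010
Mask: 11111111.11111111.11111111.10000000
AND operation:
Net:  01010111.01100101.10100110.10000000
Network: 87.101.166.128/25


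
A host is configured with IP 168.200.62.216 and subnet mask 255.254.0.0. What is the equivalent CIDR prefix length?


Binary: 11111111.11111110.00000000.00000000
Count leading 1s
Prefix: /15


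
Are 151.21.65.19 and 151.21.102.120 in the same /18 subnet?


Mask: 255.255.192.0
151.21.65.19 AND mask = 151.21.64.0
151.21.102.120 AND mask = 151.21.64.0
Yes, same subnet (151.21.64.0)


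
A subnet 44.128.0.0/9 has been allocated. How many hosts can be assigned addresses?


Host bits = 32 - 9 = 23
Total addresses = 2^23 = 8388608
Usable = total - 2 (network and broadcast)
Usable hosts: 8388606


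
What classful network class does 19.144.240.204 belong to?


First octet: 19
Binary: 00010011
0xxxxxxx -> Class A (1-126)
Class A, default mask 255.0.0.0 (/8)


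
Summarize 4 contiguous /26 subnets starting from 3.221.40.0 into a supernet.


Original prefix: /26
Number of subnets: 4 = 2^2
New prefix = 26 - 2 = 24
Supernet: 3.221.40.0/24


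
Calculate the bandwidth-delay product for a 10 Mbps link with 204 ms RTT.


BDP = bandwidth * RTT
= 10 Mbps * 204 ms
= 10 * 1e6 * 204 / 1000 bits
= 2040000 bits
= 255000 bytes
= 249.0234 KB
BDP = 2040000 bits (255000 bytes)


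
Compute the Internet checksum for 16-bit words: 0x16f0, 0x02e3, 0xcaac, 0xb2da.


Sum all words (with carry folding):
+ 0x16f0 = 0x16f0
+ 0x02e3 = 0x19d3
+ 0xcaac = 0xe47f
+ 0xb2da = 0x975a
One's complement: ~0x975a
Checksum = 0x68a5


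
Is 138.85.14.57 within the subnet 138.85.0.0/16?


Subnet network: 138.85.0.0
Test IP AND mask: 138.85.0.0
Yes, 138.85.14.57 is in 138.85.0.0/16


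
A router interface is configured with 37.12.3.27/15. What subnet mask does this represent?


/15 means 15 network bits, 17 host bits
Binary: 11111111111111100000000000000000
Mask: 255.254.0.0


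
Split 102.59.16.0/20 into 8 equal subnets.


New prefix = 20 + 3 = 23
Each subnet has 512 addresses
  102.59.16.0/23
  102.59.18.0/23
  102.59.20.0/23
  102.59.22.0/23
  102.59.24.0/23
  102.59.26.0/23
  102.59.28.0/23
  102.59.30.0/23
Subnets: 102.59.16.0/23, 102.59.18.0/23, 102.59.20.0/23, 102.59.22.0/23, 102.59.24.0/23, 102.59.26.0/23, 102.59.28.0/23, 102.59.30.0/23


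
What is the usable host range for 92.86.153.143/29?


Network: 92.86.153.136
Broadcast: 92.86.153.143
First usable = network + 1
Last usable = broadcast - 1
Range: 92.86.153.137 to 92.86.153.142


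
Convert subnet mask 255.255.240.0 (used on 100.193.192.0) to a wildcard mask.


Subnet mask: 255.255.240.0
Wildcard = 255.255.255.255 - subnet mask
255 - 255 = 0
255 - 255 = 0
255 - 240 = 15
255 - 0 = 255
Wildcard: 0.0.15.255


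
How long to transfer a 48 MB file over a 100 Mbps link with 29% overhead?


Effective throughput = 100 * (1 - 29/100) = 71 Mbps
File size in Mb = 48 * 8 = 384 Mb
Time = 384 / 71
Time = 5.4085 seconds


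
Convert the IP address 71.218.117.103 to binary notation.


71 = 01000111
218 = 11011010
117 = 01110101
103 = 01100111
Binary: 01000111.11011010.01110101.01100111


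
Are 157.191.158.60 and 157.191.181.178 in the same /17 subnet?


Mask: 255.255.128.0
157.191.158.60 AND mask = 157.191.128.0
157.191.181.178 AND mask = 157.191.128.0
Yes, same subnet (157.191.128.0)


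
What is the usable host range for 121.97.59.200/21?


Network: 121.97.56.0
Broadcast: 121.97.63.255
First usable = network + 1
Last usable = broadcast - 1
Range: 121.97.56.1 to 121.97.63.254


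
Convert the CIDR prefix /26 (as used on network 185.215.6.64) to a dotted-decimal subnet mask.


/26 means 26 network bits, 6 host bits
Binary: 11111111111111111111111111000000
Mask: 255.255.255.192


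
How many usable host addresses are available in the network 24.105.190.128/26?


Host bits = 32 - 26 = 6
Total addresses = 2^6 = 64
Usable = total - 2 (network and broadcast)
Usable hosts: 62


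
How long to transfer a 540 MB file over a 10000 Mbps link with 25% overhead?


Effective throughput = 10000 * (1 - 25/100) = 7500 Mbps
File size in Mb = 540 * 8 = 4320 Mb
Time = 4320 / 7500
Time = 0.576 seconds


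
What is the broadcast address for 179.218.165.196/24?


Network: 179.218.165.0/24
Host bits = 8
Set all host bits to 1:
Broadcast: 179.218.165.255


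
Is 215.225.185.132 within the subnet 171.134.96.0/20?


Subnet network: 171.134.96.0
Test IP AND mask: 215.225.176.0
No, 215.225.185.132 is not in 171.134.96.0/20


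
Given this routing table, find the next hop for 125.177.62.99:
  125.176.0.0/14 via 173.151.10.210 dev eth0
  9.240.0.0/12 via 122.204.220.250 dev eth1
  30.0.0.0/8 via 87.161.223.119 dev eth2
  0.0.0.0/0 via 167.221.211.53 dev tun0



Longest prefix match for 125.177.62.99:
  /14 125.176.0.0: MATCH
  /12 9.240.0.0: no
  /8 30.0.0.0: no
  /0 0.0.0.0: MATCH
Selected: next-hop 173.151.10.210 via eth0 (matched /14)


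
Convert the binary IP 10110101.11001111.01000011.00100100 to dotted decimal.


10110101 = 181
11001111 = 207
01000011 = 67
00100100 = 36
IP: 181.207.67.36


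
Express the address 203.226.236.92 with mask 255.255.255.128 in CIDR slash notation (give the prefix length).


Binary: 11111111.11111111.11111111.10000000
Count leading 1s
Prefix: /25


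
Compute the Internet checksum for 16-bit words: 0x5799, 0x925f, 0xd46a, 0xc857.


Sum all words (with carry folding):
+ 0x5799 = 0x5799
+ 0x925f = 0xe9f8
+ 0xd46a = 0xbe63
+ 0xc857 = 0x86bb
One's complement: ~0x86bb
Checksum = 0x7944


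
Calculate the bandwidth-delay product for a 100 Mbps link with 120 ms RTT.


BDP = bandwidth * RTT
= 100 Mbps * 120 ms
= 100 * 1e6 * 120 / 1000 bits
= 12000000 bits
= 1500000 bytes
= 1464.8438 KB
BDP = 12000000 bits (1500000 bytes)


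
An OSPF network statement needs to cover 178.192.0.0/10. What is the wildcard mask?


Subnet mask: 255.192.0.0
Wildcard = 255.255.255.255 - subnet mask
255 - 255 = 0
255 - 192 = 63
255 - 0 = 255
255 - 0 = 255
Wildcard: 0.63.255.255


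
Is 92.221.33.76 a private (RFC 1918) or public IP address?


RFC 1918 private ranges:
  10.0.0.0/8 (10.0.0.0 - 10.255.255.255)
  172.16.0.0/12 (172.16.0.0 - 172.31.255.255)
  192.168.0.0/16 (192.168.0.0 - 192.168.255.255)
Public (not in any RFC 1918 range)


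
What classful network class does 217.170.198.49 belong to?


First octet: 217
Binary: 11011001
110xxxxx -> Class C (192-223)
Class C, default mask 255.255.255.0 (/24)


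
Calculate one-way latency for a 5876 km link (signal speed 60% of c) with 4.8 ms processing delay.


Speed = 0.6 * 3e5 km/s = 180000 km/s
Propagation delay = 5876 / 180000 = 0.0326 s = 32.6444 ms
Processing delay = 4.8 ms
Total one-way latency = 37.4444 ms


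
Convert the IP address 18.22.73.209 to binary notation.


18 = 00010010
22 = 00010110
73 = 01001001
209 = 11010001
Binary: 00010010.00010110.01001001.11010001


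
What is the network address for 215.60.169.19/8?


IP:   11010111.00111100.10101001.00010011
Mask: 11111111.00000000.00000000.00000000
AND operation:
Net:  11010111.00000000.00000000.00000000
Network: 215.0.0.0/8


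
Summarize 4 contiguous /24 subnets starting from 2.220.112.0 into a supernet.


Original prefix: /24
Number of subnets: 4 = 2^2
New prefix = 24 - 2 = 22
Supernet: 2.220.112.0/22


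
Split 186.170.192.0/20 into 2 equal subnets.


New prefix = 20 + 1 = 21
Each subnet has 2048 addresses
  186.170.192.0/21
  186.170.200.0/21
Subnets: 186.170.192.0/21, 186.170.200.0/21


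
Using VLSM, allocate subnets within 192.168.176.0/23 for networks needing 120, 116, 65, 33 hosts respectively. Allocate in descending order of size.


120 hosts -> /25 (126 usable): 192.168.176.0/25
116 hosts -> /25 (126 usable): 192.168.176.128/25
65 hosts -> /25 (126 usable): 192.168.177.0/25
33 hosts -> /26 (62 usable): 192.168.177.128/26
Allocation: 192.168.176.0/25 (120 hosts, 126 usable); 192.168.176.128/25 (116 hosts, 126 usable); 192.168.177.0/25 (65 hosts, 126 usable); 192.168.177.128/26 (33 hosts, 62 usable)


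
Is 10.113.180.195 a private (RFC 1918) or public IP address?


RFC 1918 private ranges:
  10.0.0.0/8 (10.0.0.0 - 10.255.255.255)
  172.16.0.0/12 (172.16.0.0 - 172.31.255.255)
  192.168.0.0/16 (192.168.0.0 - 192.168.255.255)
Private (in 10.0.0.0/8)


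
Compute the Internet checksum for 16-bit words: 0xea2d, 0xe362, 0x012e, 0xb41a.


Sum all words (with carry folding):
+ 0xea2d = 0xea2d
+ 0xe362 = 0xcd90
+ 0x012e = 0xcebe
+ 0xb41a = 0x82d9
One's complement: ~0x82d9
Checksum = 0x7d26


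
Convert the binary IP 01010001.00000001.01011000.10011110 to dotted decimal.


01010001 = 81
00000001 = 1
01011000 = 88
10011110 = 158
IP: 81.1.88.158


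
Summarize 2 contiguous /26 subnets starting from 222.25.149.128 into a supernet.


Original prefix: /26
Number of subnets: 2 = 2^1
New prefix = 26 - 1 = 25
Supernet: 222.25.149.128/25


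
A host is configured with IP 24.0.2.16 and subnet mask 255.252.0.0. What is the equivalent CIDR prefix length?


Binary: 11111111.11111100.00000000.00000000
Count leading 1s
Prefix: /14


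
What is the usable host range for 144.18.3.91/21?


Network: 144.18.0.0
Broadcast: 144.18.7.255
First usable = network + 1
Last usable = broadcast - 1
Range: 144.18.0.1 to 144.18.7.254


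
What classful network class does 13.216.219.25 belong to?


First octet: 13
Binary: 00001101
0xxxxxxx -> Class A (1-126)
Class A, default mask 255.0.0.0 (/8)


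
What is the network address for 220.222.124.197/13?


IP:   11011100.11011110.01111100.11000101
Mask: 11111111.11111000.00000000.00000000
AND operation:
Net:  11011100.11011000.00000000.00000000
Network: 220.216.0.0/13


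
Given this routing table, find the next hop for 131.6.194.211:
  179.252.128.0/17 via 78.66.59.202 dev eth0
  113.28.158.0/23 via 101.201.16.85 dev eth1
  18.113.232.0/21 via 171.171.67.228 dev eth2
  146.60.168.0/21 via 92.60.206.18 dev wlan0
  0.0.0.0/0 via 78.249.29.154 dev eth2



Longest prefix match for 131.6.194.211:
  /17 179.252.128.0: no
  /23 113.28.158.0: no
  /21 18.113.232.0: no
  /21 146.60.168.0: no
  /0 0.0.0.0: MATCH
Selected: next-hop 78.249.29.154 via eth2 (matched /0)


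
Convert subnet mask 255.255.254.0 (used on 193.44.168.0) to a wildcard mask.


Subnet mask: 255.255.254.0
Wildcard = 255.255.255.255 - subnet mask
255 - 255 = 0
255 - 255 = 0
255 - 254 = 1
255 - 0 = 255
Wildcard: 0.0.1.255


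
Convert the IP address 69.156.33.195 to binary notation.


69 = 01000101
156 = 10011100
33 = 00100001
195 = 11000011
Binary: 01000101.10011100.00100001.11000011


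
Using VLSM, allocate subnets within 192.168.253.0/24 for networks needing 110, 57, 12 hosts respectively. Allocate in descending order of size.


110 hosts -> /25 (126 usable): 192.168.253.0/25
57 hosts -> /26 (62 usable): 192.168.253.128/26
12 hosts -> /28 (14 usable): 192.168.253.192/28
Allocation: 192.168.253.0/25 (110 hosts, 126 usable); 192.168.253.128/26 (57 hosts, 62 usable); 192.168.253.192/28 (12 hosts, 14 usable)


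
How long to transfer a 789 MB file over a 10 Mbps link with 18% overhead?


Effective throughput = 10 * (1 - 18/100) = 8.2 Mbps
File size in Mb = 789 * 8 = 6312 Mb
Time = 6312 / 8.2
Time = 769.7561 seconds


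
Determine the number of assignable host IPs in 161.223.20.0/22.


Host bits = 32 - 22 = 10
Total addresses = 2^10 = 1024
Usable = total - 2 (network and broadcast)
Usable hosts: 1022


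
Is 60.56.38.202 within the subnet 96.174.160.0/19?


Subnet network: 96.174.160.0
Test IP AND mask: 60.56.32.0
No, 60.56.38.202 is not in 96.174.160.0/19


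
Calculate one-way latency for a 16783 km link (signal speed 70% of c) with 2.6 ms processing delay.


Speed = 0.7 * 3e5 km/s = 210000 km/s
Propagation delay = 16783 / 210000 = 0.0799 s = 79.919 ms
Processing delay = 2.6 ms
Total one-way latency = 82.519 ms


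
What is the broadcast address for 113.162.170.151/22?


Network: 113.162.168.0/22
Host bits = 10
Set all host bits to 1:
Broadcast: 113.162.171.255


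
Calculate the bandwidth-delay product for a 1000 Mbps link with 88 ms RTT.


BDP = bandwidth * RTT
= 1000 Mbps * 88 ms
= 1000 * 1e6 * 88 / 1000 bits
= 88000000 bits
= 11000000 bytes
= 10742.1875 KB
BDP = 88000000 bits (11000000 bytes)


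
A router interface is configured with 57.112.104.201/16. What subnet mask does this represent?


/16 means 16 network bits, 16 host bits
Binary: 11111111111111110000000000000000
Mask: 255.255.0.0


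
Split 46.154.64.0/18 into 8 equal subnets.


New prefix = 18 + 3 = 21
Each subnet has 2048 addresses
  46.154.64.0/21
  46.154.72.0/21
  46.154.80.0/21
  46.154.88.0/21
  46.154.96.0/21
  46.154.104.0/21
  46.154.112.0/21
  46.154.120.0/21
Subnets: 46.154.64.0/21, 46.154.72.0/21, 46.154.80.0/21, 46.154.88.0/21, 46.154.96.0/21, 46.154.104.0/21, 46.154.112.0/21, 46.154.120.0/21


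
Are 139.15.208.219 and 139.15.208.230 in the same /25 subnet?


Mask: 255.255.255.128
139.15.208.219 AND mask = 139.15.208.128
139.15.208.230 AND mask = 139.15.208.128
Yes, same subnet (139.15.208.128)


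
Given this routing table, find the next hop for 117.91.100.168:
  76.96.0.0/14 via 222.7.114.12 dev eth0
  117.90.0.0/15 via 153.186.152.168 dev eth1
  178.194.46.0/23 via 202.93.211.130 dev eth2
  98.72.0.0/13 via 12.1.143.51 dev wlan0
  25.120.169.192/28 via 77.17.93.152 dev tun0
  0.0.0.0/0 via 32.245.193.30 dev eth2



Longest prefix match for 117.91.100.168:
  /14 76.96.0.0: no
  /15 117.90.0.0: MATCH
  /23 178.194.46.0: no
  /13 98.72.0.0: no
  /28 25.120.169.192: no
  /0 0.0.0.0: MATCH
Selected: next-hop 153.186.152.168 via eth1 (matched /15)


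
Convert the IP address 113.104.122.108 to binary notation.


113 = 01110001
104 = 01101000
122 = 01111010
108 = 01101100
Binary: 01110001.01101000.01111010.01101100


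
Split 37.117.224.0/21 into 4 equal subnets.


New prefix = 21 + 2 = 23
Each subnet has 512 addresses
  37.117.224.0/23
  37.117.226.0/23
  37.117.228.0/23
  37.117.230.0/23
Subnets: 37.117.224.0/23, 37.117.226.0/23, 37.117.228.0/23, 37.117.230.0/23


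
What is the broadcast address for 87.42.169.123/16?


Network: 87.42.0.0/16
Host bits = 16
Set all host bits to 1:
Broadcast: 87.42.255.255


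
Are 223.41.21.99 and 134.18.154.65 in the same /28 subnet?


Mask: 255.255.255.240
223.41.21.99 AND mask = 223.41.21.96
134.18.154.65 AND mask = 134.18.154.64
No, different subnets (223.41.21.96 vs 134.18.154.64)


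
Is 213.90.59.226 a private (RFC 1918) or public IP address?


RFC 1918 private ranges:
  10.0.0.0/8 (10.0.0.0 - 10.255.255.255)
  172.16.0.0/12 (172.16.0.0 - 172.31.255.255)
  192.168.0.0/16 (192.168.0.0 - 192.168.255.255)
Public (not in any RFC 1918 range)


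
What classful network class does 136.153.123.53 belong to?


First octet: 136
Binary: 10001000
10xxxxxx -> Class B (128-191)
Class B, default mask 255.255.0.0 (/16)


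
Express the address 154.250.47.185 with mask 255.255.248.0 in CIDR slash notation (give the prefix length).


Binary: 11111111.11111111.11111000.00000000
Count leading 1s
Prefix: /21


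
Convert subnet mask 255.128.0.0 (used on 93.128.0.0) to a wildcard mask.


Subnet mask: 255.128.0.0
Wildcard = 255.255.255.255 - subnet mask
255 - 255 = 0
255 - 128 = 127
255 - 0 = 255
255 - 0 = 255
Wildcard: 0.127.255.255


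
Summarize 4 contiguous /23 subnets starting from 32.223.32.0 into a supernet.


Original prefix: /23
Number of subnets: 4 = 2^2
New prefix = 23 - 2 = 21
Supernet: 32.223.32.0/21


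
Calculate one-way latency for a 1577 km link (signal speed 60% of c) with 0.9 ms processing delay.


Speed = 0.6 * 3e5 km/s = 180000 km/s
Propagation delay = 1577 / 180000 = 0.0088 s = 8.7611 ms
Processing delay = 0.9 ms
Total one-way latency = 9.6611 ms


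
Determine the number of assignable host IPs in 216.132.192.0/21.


Host bits = 32 - 21 = 11
Total addresses = 2^11 = 2048
Usable = total - 2 (network and broadcast)
Usable hosts: 2046


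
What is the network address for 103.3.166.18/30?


IP:   01100111.00000011.10100110.00010010
Mask: 11111111.11111111.11111111.11111100
AND operation:
Net:  01100111.00000011.10100110.00010000
Network: 103.3.166.16/30


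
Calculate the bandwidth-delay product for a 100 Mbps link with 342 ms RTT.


BDP = bandwidth * RTT
= 100 Mbps * 342 ms
= 100 * 1e6 * 342 / 1000 bits
= 34200000 bits
= 4275000 bytes
= 4174.8047 KB
BDP = 34200000 bits (4275000 bytes)


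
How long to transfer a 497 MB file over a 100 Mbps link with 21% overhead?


Effective throughput = 100 * (1 - 21/100) = 79 Mbps
File size in Mb = 497 * 8 = 3976 Mb
Time = 3976 / 79
Time = 50.3291 seconds


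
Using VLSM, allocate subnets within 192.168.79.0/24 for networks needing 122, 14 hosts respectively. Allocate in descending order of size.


122 hosts -> /25 (126 usable): 192.168.79.0/25
14 hosts -> /28 (14 usable): 192.168.79.128/28
Allocation: 192.168.79.0/25 (122 hosts, 126 usable); 192.168.79.128/28 (14 hosts, 14 usable)


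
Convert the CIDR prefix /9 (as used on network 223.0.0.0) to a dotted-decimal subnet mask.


/9 means 9 network bits, 23 host bits
Binary: 11111111100000000000000000000000
Mask: 255.128.0.0


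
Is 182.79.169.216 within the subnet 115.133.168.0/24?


Subnet network: 115.133.168.0
Test IP AND mask: 182.79.169.0
No, 182.79.169.216 is not in 115.133.168.0/24


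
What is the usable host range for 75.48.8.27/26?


Network: 75.48.8.0
Broadcast: 75.48.8.63
First usable = network + 1
Last usable = broadcast - 1
Range: 75.48.8.1 to 75.48.8.62


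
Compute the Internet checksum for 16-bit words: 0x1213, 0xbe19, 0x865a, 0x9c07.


Sum all words (with carry folding):
+ 0x1213 = 0x1213
+ 0xbe19 = 0xd02c
+ 0x865a = 0x5687
+ 0x9c07 = 0xf28e
One's complement: ~0xf28e
Checksum = 0x0d71


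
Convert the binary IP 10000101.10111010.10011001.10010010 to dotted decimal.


10000101 = 133
10111010 = 186
10011001 = 153
10010010 = 146
IP: 133.186.153.146


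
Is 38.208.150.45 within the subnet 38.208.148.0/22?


Subnet network: 38.208.148.0
Test IP AND mask: 38.208.148.0
Yes, 38.208.150.45 is in 38.208.148.0/22


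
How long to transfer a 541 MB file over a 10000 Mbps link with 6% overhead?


Effective throughput = 10000 * (1 - 6/100) = 9400 Mbps
File size in Mb = 541 * 8 = 4328 Mb
Time = 4328 / 9400
Time = 0.4604 seconds


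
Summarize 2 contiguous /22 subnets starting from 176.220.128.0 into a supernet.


Original prefix: /22
Number of subnets: 2 = 2^1
New prefix = 22 - 1 = 21
Supernet: 176.220.128.0/21


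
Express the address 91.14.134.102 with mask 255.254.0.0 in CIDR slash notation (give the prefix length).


Binary: 11111111.11111110.00000000.00000000
Count leading 1s
Prefix: /15


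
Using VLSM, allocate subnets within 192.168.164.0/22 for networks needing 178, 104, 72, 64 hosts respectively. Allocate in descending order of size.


178 hosts -> /24 (254 usable): 192.168.164.0/24
104 hosts -> /25 (126 usable): 192.168.165.0/25
72 hosts -> /25 (126 usable): 192.168.165.128/25
64 hosts -> /25 (126 usable): 192.168.166.0/25
Allocation: 192.168.164.0/24 (178 hosts, 254 usable); 192.168.165.0/25 (104 hosts, 126 usable); 192.168.165.128/25 (72 hosts, 126 usable); 192.168.166.0/25 (64 hosts, 126 usable)


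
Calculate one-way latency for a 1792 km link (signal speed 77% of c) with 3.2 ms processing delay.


Speed = 0.77 * 3e5 km/s = 231000 km/s
Propagation delay = 1792 / 231000 = 0.0078 s = 7.7576 ms
Processing delay = 3.2 ms
Total one-way latency = 10.9576 ms


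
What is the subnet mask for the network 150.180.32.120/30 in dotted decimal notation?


/30 means 30 network bits, 2 host bits
Binary: 11111111111111111111111111111100
Mask: 255.255.255.252


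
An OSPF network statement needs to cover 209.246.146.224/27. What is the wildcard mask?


Subnet mask: 255.255.255.224
Wildcard = 255.255.255.255 - subnet mask
255 - 255 = 0
255 - 255 = 0
255 - 255 = 0
255 - 224 = 31
Wildcard: 0.0.0.31


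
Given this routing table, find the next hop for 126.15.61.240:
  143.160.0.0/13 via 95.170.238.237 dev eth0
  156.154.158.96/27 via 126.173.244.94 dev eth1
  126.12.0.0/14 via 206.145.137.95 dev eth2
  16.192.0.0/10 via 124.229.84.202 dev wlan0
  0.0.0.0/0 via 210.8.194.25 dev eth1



Longest prefix match for 126.15.61.240:
  /13 143.160.0.0: no
  /27 156.154.158.96: no
  /14 126.12.0.0: MATCH
  /10 16.192.0.0: no
  /0 0.0.0.0: MATCH
Selected: next-hop 206.145.137.95 via eth2 (matched /14)


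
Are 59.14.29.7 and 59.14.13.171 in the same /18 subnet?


Mask: 255.255.192.0
59.14.29.7 AND mask = 59.14.0.0
59.14.13.171 AND mask = 59.14.0.0
Yes, same subnet (59.14.0.0)


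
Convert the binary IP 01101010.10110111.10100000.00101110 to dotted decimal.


01101010 = 106
10110111 = 183
10100000 = 160
00101110 = 46
IP: 106.183.160.46


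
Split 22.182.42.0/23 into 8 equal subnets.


New prefix = 23 + 3 = 26
Each subnet has 64 addresses
  22.182.42.0/26
  22.182.42.64/26
  22.182.42.128/26
  22.182.42.192/26
  22.182.43.0/26
  22.182.43.64/26
  22.182.43.128/26
  22.182.43.192/26
Subnets: 22.182.42.0/26, 22.182.42.64/26, 22.182.42.128/26, 22.182.42.192/26, 22.182.43.0/26, 22.182.43.64/26, 22.182.43.128/26, 22.182.43.192/26


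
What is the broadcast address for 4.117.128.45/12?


Network: 4.112.0.0/12
Host bits = 20
Set all host bits to 1:
Broadcast: 4.127.255.255


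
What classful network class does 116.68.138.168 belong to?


First octet: 116
Binary: 01110100
0xxxxxxx -> Class A (1-126)
Class A, default mask 255.0.0.0 (/8)


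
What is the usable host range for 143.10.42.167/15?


Network: 143.10.0.0
Broadcast: 143.11.255.255
First usable = network + 1
Last usable = broadcast - 1
Range: 143.10.0.1 to 143.11.255.254


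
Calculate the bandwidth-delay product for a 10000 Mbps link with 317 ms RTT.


BDP = bandwidth * RTT
= 10000 Mbps * 317 ms
= 10000 * 1e6 * 317 / 1000 bits
= 3170000000 bits
= 396250000 bytes
= 386962.8906 KB
BDP = 3170000000 bits (396250000 bytes)


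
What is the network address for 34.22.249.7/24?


IP:   00100010.00010110.11111001.00000111
Mask: 11111111.11111111.11111111.00000000
AND operation:
Net:  00100010.00010110.11111001.00000000
Network: 34.22.249.0/24


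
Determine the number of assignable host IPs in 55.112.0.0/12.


Host bits = 32 - 12 = 20
Total addresses = 2^20 = 1048576
Usable = total - 2 (network and broadcast)
Usable hosts: 1048574


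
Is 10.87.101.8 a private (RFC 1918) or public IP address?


RFC 1918 private ranges:
  10.0.0.0/8 (10.0.0.0 - 10.255.255.255)
  172.16.0.0/12 (172.16.0.0 - 172.31.255.255)
  192.168.0.0/16 (192.168.0.0 - 192.168.255.255)
Private (in 10.0.0.0/8)


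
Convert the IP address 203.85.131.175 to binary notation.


203 = 11001011
85 = 01010101
131 = 10000011
175 = 10101111
Binary: 11001011.01010101.10000011.10101111


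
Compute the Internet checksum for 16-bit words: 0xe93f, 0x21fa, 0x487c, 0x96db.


Sum all words (with carry folding):
+ 0xe93f = 0xe93f
+ 0x21fa = 0x0b3a
+ 0x487c = 0x53b6
+ 0x96db = 0xea91
One's complement: ~0xea91
Checksum = 0x156e


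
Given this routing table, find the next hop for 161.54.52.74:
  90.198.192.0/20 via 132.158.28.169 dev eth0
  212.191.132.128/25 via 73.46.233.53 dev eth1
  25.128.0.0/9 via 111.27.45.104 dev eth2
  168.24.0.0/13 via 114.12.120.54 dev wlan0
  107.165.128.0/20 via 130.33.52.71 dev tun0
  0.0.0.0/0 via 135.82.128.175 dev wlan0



Longest prefix match for 161.54.52.74:
  /20 90.198.192.0: no
  /25 212.191.132.128: no
  /9 25.128.0.0: no
  /13 168.24.0.0: no
  /20 107.165.128.0: no
  /0 0.0.0.0: MATCH
Selected: next-hop 135.82.128.175 via wlan0 (matched /0)


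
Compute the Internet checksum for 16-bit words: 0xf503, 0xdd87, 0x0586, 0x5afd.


Sum all words (with carry folding):
+ 0xf503 = 0xf503
+ 0xdd87 = 0xd28b
+ 0x0586 = 0xd811
+ 0x5afd = 0x330f
One's complement: ~0x330f
Checksum = 0xccf0


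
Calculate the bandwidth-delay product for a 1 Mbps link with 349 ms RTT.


BDP = bandwidth * RTT
= 1 Mbps * 349 ms
= 1 * 1e6 * 349 / 1000 bits
= 349000 bits
= 43625 bytes
= 42.6025 KB
BDP = 349000 bits (43625 bytes)


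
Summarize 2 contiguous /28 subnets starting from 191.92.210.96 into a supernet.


Original prefix: /28
Number of subnets: 2 = 2^1
New prefix = 28 - 1 = 27
Supernet: 191.92.210.96/27


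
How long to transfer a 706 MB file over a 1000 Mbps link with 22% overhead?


Effective throughput = 1000 * (1 - 22/100) = 780 Mbps
File size in Mb = 706 * 8 = 5648 Mb
Time = 5648 / 780
Time = 7.241 seconds


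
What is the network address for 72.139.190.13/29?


IP:   01001000.10001011.10111110.00001101
Mask: 11111111.11111111.11111111.11111000
AND operation:
Net:  01001000.10001011.10111110.00001000
Network: 72.139.190.8/29


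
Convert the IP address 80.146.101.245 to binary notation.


80 = 01010000
146 = 10010010
101 = 01100101
245 = 11110101
Binary: 01010000.10010010.01100101.11110101


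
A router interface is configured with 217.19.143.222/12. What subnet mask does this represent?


/12 means 12 network bits, 20 host bits
Binary: 11111111111100000000000000000000
Mask: 255.240.0.0


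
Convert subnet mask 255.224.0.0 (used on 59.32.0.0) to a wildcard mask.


Subnet mask: 255.224.0.0
Wildcard = 255.255.255.255 - subnet mask
255 - 255 = 0
255 - 224 = 31
255 - 0 = 255
255 - 0 = 255
Wildcard: 0.31.255.255


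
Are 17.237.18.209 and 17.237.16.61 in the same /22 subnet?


Mask: 255.255.252.0
17.237.18.209 AND mask = 17.237.16.0
17.237.16.61 AND mask = 17.237.16.0
Yes, same subnet (17.237.16.0)


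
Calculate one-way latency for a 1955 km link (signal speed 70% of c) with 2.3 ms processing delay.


Speed = 0.7 * 3e5 km/s = 210000 km/s
Propagation delay = 1955 / 210000 = 0.0093 s = 9.3095 ms
Processing delay = 2.3 ms
Total one-way latency = 11.6095 ms


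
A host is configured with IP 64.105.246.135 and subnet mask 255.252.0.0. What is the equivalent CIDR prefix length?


Binary: 11111111.11111100.00000000.00000000
Count leading 1s
Prefix: /14


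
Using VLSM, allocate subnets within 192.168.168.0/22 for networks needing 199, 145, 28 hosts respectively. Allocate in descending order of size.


199 hosts -> /24 (254 usable): 192.168.168.0/24
145 hosts -> /24 (254 usable): 192.168.169.0/24
28 hosts -> /27 (30 usable): 192.168.170.0/27
Allocation: 192.168.168.0/24 (199 hosts, 254 usable); 192.168.169.0/24 (145 hosts, 254 usable); 192.168.170.0/27 (28 hosts, 30 usable)


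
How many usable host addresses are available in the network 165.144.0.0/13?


Host bits = 32 - 13 = 19
Total addresses = 2^19 = 524288
Usable = total - 2 (network and broadcast)
Usable hosts: 524286


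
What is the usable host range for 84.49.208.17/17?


Network: 84.49.128.0
Broadcast: 84.49.255.255
First usable = network + 1
Last usable = broadcast - 1
Range: 84.49.128.1 to 84.49.255.254


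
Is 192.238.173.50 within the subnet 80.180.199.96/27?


Subnet network: 80.180.199.96
Test IP AND mask: 192.238.173.32
No, 192.238.173.50 is not in 80.180.199.96/27


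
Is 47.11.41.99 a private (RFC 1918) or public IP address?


RFC 1918 private ranges:
  10.0.0.0/8 (10.0.0.0 - 10.255.255.255)
  172.16.0.0/12 (172.16.0.0 - 172.31.255.255)
  192.168.0.0/16 (192.168.0.0 - 192.168.255.255)
Public (not in any RFC 1918 range)


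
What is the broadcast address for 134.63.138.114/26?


Network: 134.63.138.64/26
Host bits = 6
Set all host bits to 1:
Broadcast: 134.63.138.127


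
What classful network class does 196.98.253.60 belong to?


First octet: 196
Binary: 11000100
110xxxxx -> Class C (192-223)
Class C, default mask 255.255.255.0 (/24)


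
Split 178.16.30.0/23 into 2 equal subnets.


New prefix = 23 + 1 = 24
Each subnet has 256 addresses
  178.16.30.0/24
  178.16.31.0/24
Subnets: 178.16.30.0/24, 178.16.31.0/24


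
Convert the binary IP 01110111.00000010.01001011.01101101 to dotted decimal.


01110111 = 119
00000010 = 2
01001011 = 75
01101101 = 109
IP: 119.2.75.109


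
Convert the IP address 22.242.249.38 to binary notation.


22 = 00010110
242 = 11110010
249 = 11111001
38 = 00100110
Binary: 00010110.11110010.11111001.00100110


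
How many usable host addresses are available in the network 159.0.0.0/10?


Host bits = 32 - 10 = 22
Total addresses = 2^22 = 4194304
Usable = total - 2 (network and broadcast)
Usable hosts: 4194302


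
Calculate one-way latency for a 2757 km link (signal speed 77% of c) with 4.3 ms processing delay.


Speed = 0.77 * 3e5 km/s = 231000 km/s
Propagation delay = 2757 / 231000 = 0.0119 s = 11.9351 ms
Processing delay = 4.3 ms
Total one-way latency = 16.2351 ms


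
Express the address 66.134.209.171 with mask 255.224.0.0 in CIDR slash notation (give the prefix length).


Binary: 11111111.11100000.00000000.00000000
Count leading 1s
Prefix: /11


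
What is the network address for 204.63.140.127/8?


IP:   11001100.00111111.10001100.01111111
Mask: 11111111.00000000.00000000.00000000
AND operation:
Net:  11001100.00000000.00000000.00000000
Network: 204.0.0.0/8


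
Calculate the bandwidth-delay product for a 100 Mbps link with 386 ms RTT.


BDP = bandwidth * RTT
= 100 Mbps * 386 ms
= 100 * 1e6 * 386 / 1000 bits
= 38600000 bits
= 4825000 bytes
= 4711.9141 KB
BDP = 38600000 bits (4825000 bytes)


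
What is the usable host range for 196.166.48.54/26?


Network: 196.166.48.0
Broadcast: 196.166.48.63
First usable = network + 1
Last usable = broadcast - 1
Range: 196.166.48.1 to 196.166.48.62


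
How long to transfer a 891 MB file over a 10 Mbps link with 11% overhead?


Effective throughput = 10 * (1 - 11/100) = 8.9 Mbps
File size in Mb = 891 * 8 = 7128 Mb
Time = 7128 / 8.9
Time = 800.8989 seconds


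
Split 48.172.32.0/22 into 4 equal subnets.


New prefix = 22 + 2 = 24
Each subnet has 256 addresses
  48.172.32.0/24
  48.172.33.0/24
  48.172.34.0/24
  48.172.35.0/24
Subnets: 48.172.32.0/24, 48.172.33.0/24, 48.172.34.0/24, 48.172.35.0/24


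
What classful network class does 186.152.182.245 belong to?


First octet: 186
Binary: 10111010
10xxxxxx -> Class B (128-191)
Class B, default mask 255.255.0.0 (/16)


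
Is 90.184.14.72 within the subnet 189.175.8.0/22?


Subnet network: 189.175.8.0
Test IP AND mask: 90.184.12.0
No, 90.184.14.72 is not in 189.175.8.0/22


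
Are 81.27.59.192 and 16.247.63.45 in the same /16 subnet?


Mask: 255.255.0.0
81.27.59.192 AND mask = 81.27.0.0
16.247.63.45 AND mask = 16.247.0.0
No, different subnets (81.27.0.0 vs 16.247.0.0)


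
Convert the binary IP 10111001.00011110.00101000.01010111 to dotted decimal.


10111001 = 185
00011110 = 30
00101000 = 40
01010111 = 87
IP: 185.30.40.87


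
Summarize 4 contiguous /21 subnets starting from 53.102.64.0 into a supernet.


Original prefix: /21
Number of subnets: 4 = 2^2
New prefix = 21 - 2 = 19
Supernet: 53.102.64.0/19


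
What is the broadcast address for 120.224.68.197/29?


Network: 120.224.68.192/29
Host bits = 3
Set all host bits to 1:
Broadcast: 120.224.68.199


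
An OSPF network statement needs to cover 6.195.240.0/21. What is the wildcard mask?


Subnet mask: 255.255.248.0
Wildcard = 255.255.255.255 - subnet mask
255 - 255 = 0
255 - 255 = 0
255 - 248 = 7
255 - 0 = 255
Wildcard: 0.0.7.255


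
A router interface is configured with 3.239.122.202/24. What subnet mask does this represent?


/24 means 24 network bits, 8 host bits
Binary: 11111111111111111111111100000000
Mask: 255.255.255.0


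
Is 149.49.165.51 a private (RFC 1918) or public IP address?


RFC 1918 private ranges:
  10.0.0.0/8 (10.0.0.0 - 10.255.255.255)
  172.16.0.0/12 (172.16.0.0 - 172.31.255.255)
  192.168.0.0/16 (192.168.0.0 - 192.168.255.255)
Public (not in any RFC 1918 range)


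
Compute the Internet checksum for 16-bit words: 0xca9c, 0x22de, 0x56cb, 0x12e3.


Sum all words (with carry folding):
+ 0xca9c = 0xca9c
+ 0x22de = 0xed7a
+ 0x56cb = 0x4446
+ 0x12e3 = 0x5729
One's complement: ~0x5729
Checksum = 0xa8d6


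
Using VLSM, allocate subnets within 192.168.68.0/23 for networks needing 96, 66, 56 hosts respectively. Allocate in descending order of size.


96 hosts -> /25 (126 usable): 192.168.68.0/25
66 hosts -> /25 (126 usable): 192.168.68.128/25
56 hosts -> /26 (62 usable): 192.168.69.0/26
Allocation: 192.168.68.0/25 (96 hosts, 126 usable); 192.168.68.128/25 (66 hosts, 126 usable); 192.168.69.0/26 (56 hosts, 62 usable)


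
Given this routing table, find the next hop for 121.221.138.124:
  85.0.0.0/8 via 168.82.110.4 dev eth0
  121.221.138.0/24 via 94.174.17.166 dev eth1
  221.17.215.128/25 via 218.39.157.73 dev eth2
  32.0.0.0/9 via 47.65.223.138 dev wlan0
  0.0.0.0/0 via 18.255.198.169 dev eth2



Longest prefix match for 121.221.138.124:
  /8 85.0.0.0: no
  /24 121.221.138.0: MATCH
  /25 221.17.215.128: no
  /9 32.0.0.0: no
  /0 0.0.0.0: MATCH
Selected: next-hop 94.174.17.166 via eth1 (matched /24)


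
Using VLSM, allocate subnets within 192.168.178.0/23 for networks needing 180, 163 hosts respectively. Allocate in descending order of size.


180 hosts -> /24 (254 usable): 192.168.178.0/24
163 hosts -> /24 (254 usable): 192.168.179.0/24
Allocation: 192.168.178.0/24 (180 hosts, 254 usable); 192.168.179.0/24 (163 hosts, 254 usable)


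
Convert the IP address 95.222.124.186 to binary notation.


95 = 01011111
222 = 11011110
124 = 01111100
186 = 10111010
Binary: 01011111.11011110.01111100.10111010


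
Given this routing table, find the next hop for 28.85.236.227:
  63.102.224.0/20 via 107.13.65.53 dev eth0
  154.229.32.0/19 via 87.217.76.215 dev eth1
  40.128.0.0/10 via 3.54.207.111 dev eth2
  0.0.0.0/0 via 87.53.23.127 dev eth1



Longest prefix match for 28.85.236.227:
  /20 63.102.224.0: no
  /19 154.229.32.0: no
  /10 40.128.0.0: no
  /0 0.0.0.0: MATCH
Selected: next-hop 87.53.23.127 via eth1 (matched /0)


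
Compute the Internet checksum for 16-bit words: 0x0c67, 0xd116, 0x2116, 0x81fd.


Sum all words (with carry folding):
+ 0x0c67 = 0x0c67
+ 0xd116 = 0xdd7d
+ 0x2116 = 0xfe93
+ 0x81fd = 0x8091
One's complement: ~0x8091
Checksum = 0x7f6e


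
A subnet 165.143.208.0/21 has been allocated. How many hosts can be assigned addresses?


Host bits = 32 - 21 = 11
Total addresses = 2^11 = 2048
Usable = total - 2 (network and broadcast)
Usable hosts: 2046


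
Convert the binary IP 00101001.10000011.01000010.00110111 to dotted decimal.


00101001 = 41
10000011 = 131
01000010 = 66
00110111 = 55
IP: 41.131.66.55


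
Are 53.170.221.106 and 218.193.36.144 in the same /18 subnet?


Mask: 255.255.192.0
53.170.221.106 AND mask = 53.170.192.0
218.193.36.144 AND mask = 218.193.0.0
No, different subnets (53.170.192.0 vs 218.193.0.0)


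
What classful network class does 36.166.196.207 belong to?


First octet: 36
Binary: 00100100
0xxxxxxx -> Class A (1-126)
Class A, default mask 255.0.0.0 (/8)


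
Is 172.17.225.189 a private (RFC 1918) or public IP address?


RFC 1918 private ranges:
  10.0.0.0/8 (10.0.0.0 - 10.255.255.255)
  172.16.0.0/12 (172.16.0.0 - 172.31.255.255)
  192.168.0.0/16 (192.168.0.0 - 192.168.255.255)
Private (in 172.16.0.0/12)


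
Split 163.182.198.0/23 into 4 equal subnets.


New prefix = 23 + 2 = 25
Each subnet has 128 addresses
  163.182.198.0/25
  163.182.198.128/25
  163.182.199.0/25
  163.182.199.128/25
Subnets: 163.182.198.0/25, 163.182.198.128/25, 163.182.199.0/25, 163.182.199.128/25
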